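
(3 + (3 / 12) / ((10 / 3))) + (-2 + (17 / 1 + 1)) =763 / 40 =19.08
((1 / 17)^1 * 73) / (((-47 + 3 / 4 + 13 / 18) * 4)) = -657 / 27863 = -0.02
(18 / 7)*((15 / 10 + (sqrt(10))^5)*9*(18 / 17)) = 4374 / 119 + 291600*sqrt(10) / 119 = 7785.67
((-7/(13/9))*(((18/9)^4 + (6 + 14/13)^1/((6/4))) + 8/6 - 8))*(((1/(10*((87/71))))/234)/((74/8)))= -272356/106082145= -0.00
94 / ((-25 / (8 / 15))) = -752 / 375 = -2.01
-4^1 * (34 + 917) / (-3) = 1268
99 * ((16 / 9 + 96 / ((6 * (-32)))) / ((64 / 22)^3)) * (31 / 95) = 10439033 / 6225920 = 1.68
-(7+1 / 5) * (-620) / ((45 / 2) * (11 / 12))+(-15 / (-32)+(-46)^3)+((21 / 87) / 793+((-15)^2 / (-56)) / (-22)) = -27516025375763 / 283323040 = -97118.91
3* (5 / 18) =5 / 6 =0.83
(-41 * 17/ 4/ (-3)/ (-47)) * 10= -3485/ 282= -12.36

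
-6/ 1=-6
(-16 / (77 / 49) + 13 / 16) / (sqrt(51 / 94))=-97 * sqrt(4794) / 528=-12.72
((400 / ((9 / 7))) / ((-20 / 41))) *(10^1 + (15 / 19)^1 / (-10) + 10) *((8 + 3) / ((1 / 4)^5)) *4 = -97888215040 / 171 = -572445701.99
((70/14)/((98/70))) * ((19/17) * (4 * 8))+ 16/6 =46552/357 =130.40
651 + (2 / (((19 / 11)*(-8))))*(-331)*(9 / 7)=712.60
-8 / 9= -0.89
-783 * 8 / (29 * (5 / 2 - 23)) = 432 / 41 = 10.54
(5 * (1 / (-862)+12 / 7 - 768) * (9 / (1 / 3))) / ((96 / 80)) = -86207.27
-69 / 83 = -0.83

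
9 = 9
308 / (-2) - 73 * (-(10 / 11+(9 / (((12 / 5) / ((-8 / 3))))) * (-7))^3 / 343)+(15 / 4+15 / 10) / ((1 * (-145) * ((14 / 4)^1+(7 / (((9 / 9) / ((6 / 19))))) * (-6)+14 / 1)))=230595146730679 / 3045075110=75727.24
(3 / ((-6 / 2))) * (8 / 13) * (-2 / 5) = 16 / 65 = 0.25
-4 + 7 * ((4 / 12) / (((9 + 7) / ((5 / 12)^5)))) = -47753869 / 11943936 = -4.00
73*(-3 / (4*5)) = -219 / 20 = -10.95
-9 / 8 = -1.12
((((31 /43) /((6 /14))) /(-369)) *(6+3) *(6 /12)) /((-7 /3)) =31 /3526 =0.01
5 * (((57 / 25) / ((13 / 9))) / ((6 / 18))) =1539 / 65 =23.68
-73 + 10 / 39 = -2837 / 39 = -72.74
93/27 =31/9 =3.44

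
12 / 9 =4 / 3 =1.33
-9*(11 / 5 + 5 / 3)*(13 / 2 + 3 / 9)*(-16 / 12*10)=9512 / 3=3170.67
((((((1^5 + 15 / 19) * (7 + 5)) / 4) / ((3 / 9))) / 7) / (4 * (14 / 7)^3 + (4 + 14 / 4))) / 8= 153 / 21014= 0.01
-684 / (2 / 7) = -2394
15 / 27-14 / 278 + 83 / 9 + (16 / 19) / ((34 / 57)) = 236897 / 21267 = 11.14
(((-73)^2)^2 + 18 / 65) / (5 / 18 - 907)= -33225942294 / 1060865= -31319.67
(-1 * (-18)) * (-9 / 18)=-9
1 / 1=1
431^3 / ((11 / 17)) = 123733713.36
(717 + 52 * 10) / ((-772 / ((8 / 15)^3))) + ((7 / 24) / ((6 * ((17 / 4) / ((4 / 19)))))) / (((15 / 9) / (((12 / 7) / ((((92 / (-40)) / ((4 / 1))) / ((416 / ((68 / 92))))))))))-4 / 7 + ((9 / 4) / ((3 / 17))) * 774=493991131591211 / 50073801750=9865.26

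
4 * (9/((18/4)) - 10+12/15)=-144/5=-28.80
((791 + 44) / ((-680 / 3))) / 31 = -501 / 4216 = -0.12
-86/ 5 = -17.20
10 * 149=1490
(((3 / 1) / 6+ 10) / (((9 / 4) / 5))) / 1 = 70 / 3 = 23.33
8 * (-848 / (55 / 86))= -583424 / 55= -10607.71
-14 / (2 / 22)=-154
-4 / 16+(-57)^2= 12995 / 4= 3248.75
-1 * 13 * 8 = -104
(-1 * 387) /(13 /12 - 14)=4644 /155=29.96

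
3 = 3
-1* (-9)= 9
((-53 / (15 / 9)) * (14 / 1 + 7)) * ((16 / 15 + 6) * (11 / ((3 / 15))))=-1297758 / 5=-259551.60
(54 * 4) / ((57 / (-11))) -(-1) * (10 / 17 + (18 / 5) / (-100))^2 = -14200840229 / 343187500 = -41.38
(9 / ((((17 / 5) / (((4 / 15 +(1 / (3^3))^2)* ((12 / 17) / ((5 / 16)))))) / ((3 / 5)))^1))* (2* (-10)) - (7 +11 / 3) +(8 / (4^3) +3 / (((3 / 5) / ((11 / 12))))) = -2620801 / 104040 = -25.19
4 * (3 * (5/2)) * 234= 7020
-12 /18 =-2 /3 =-0.67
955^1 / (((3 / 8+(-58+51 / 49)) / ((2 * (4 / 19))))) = -2994880 / 421439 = -7.11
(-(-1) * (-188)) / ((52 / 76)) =-3572 / 13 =-274.77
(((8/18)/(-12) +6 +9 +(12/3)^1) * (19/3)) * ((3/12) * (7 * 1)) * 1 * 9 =17024/9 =1891.56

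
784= 784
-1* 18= -18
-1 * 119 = -119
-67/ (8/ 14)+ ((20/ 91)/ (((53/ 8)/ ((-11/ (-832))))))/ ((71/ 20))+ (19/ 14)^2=-3596276435/ 31161403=-115.41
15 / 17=0.88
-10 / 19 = -0.53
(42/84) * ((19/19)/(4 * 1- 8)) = -1/8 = -0.12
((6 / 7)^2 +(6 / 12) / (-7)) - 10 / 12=-25 / 147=-0.17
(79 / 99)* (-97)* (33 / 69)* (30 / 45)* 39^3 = -33671222 / 23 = -1463966.17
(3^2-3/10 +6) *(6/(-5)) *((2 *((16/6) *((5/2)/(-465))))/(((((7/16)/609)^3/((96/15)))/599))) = 20266584955158528/3875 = 5230086440040.91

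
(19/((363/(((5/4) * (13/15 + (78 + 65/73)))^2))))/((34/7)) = 253605316237/2367738648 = 107.11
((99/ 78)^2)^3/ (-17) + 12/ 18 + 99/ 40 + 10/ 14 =1990624534991/ 551414660160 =3.61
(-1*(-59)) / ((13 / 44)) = 2596 / 13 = 199.69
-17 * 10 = -170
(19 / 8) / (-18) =-19 / 144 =-0.13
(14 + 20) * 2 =68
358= 358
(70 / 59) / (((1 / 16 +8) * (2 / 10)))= 5600 / 7611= 0.74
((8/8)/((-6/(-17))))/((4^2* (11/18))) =51/176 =0.29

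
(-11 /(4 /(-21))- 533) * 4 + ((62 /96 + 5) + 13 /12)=-90925 /48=-1894.27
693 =693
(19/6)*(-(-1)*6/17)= 19/17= 1.12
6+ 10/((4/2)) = 11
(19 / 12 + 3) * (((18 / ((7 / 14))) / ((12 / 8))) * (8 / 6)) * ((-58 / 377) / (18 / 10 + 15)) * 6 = -2200 / 273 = -8.06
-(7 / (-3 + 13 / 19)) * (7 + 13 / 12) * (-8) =-12901 / 66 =-195.47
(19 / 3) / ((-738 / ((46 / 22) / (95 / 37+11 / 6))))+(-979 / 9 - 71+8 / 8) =-708985012 / 3965643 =-178.78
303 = 303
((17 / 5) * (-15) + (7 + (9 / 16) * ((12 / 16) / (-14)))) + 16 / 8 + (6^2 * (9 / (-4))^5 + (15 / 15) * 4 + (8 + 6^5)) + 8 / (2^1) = 5674.03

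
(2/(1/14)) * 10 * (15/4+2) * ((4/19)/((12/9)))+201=8649/19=455.21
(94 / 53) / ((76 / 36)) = 846 / 1007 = 0.84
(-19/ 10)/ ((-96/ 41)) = 779/ 960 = 0.81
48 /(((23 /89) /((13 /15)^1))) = 18512 /115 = 160.97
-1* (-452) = 452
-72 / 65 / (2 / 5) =-36 / 13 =-2.77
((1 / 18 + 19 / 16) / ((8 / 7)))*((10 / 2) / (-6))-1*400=-2771065 / 6912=-400.91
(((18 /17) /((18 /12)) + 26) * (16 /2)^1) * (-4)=-14528 /17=-854.59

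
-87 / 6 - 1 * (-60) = 91 / 2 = 45.50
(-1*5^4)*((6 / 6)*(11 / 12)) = -6875 / 12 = -572.92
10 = 10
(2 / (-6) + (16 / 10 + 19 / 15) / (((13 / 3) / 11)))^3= 2482309864 / 7414875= 334.77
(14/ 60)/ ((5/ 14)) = 49/ 75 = 0.65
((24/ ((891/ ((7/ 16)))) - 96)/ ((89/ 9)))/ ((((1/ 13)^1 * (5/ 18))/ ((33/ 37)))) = -180297/ 445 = -405.16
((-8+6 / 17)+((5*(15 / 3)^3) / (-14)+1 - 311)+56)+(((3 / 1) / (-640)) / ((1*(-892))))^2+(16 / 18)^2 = -959693507215273249 / 3141388409241600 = -305.50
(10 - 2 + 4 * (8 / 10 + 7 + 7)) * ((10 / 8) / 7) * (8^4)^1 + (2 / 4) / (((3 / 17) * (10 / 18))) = 491571 / 10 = 49157.10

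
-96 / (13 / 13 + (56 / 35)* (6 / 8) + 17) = -5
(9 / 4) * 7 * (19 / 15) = 399 / 20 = 19.95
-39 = -39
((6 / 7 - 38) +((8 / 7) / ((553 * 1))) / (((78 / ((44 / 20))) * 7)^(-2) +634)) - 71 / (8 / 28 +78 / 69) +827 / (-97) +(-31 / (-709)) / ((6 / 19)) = -3919681101743276210729 / 40972504427757741972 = -95.67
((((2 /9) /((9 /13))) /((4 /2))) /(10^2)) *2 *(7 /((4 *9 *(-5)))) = -0.00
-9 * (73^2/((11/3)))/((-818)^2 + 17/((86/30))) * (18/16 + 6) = -352657233/2531987656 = -0.14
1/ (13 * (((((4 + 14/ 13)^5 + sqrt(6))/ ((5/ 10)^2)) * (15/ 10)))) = 993551963976/ 261389342293307447 - 10604499373 * sqrt(6)/ 9410016322559068092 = 0.00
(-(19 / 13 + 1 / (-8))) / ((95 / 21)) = -2919 / 9880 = -0.30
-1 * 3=-3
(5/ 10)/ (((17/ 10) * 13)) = 0.02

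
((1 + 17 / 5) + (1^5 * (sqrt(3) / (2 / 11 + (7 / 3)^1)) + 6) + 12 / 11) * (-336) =-212352 / 55 -11088 * sqrt(3) / 83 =-4092.33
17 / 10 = 1.70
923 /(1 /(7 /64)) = 6461 /64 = 100.95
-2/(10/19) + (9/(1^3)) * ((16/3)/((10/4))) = 77/5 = 15.40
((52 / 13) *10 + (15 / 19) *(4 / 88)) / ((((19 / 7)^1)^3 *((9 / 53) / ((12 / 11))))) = 608451130 / 47306523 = 12.86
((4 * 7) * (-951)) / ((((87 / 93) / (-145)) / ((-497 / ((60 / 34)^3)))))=-167966297429 / 450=-373258438.73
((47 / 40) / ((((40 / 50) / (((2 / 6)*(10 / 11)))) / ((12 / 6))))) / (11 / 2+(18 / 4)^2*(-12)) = -47 / 12540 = -0.00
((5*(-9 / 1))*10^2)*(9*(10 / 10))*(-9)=364500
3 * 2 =6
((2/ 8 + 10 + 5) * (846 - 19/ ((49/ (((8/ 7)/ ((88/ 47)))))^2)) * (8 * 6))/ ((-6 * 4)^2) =734636149343/ 683305392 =1075.12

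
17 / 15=1.13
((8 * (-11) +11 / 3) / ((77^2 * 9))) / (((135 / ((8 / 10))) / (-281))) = 25852 / 9823275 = 0.00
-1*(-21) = 21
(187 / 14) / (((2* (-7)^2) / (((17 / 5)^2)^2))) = 15618427 / 857500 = 18.21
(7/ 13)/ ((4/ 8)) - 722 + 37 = -683.92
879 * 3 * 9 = 23733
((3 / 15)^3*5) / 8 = 1 / 200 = 0.00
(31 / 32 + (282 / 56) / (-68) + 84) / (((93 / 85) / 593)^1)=958522235 / 20832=46012.01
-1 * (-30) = 30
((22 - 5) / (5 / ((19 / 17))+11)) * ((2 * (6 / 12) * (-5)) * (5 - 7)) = 1615 / 147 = 10.99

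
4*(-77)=-308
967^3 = 904231063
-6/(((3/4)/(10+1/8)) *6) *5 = -135/2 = -67.50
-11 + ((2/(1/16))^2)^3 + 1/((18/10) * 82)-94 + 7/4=1584842779837/1476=1073741720.76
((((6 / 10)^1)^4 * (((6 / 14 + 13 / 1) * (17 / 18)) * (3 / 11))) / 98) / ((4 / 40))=21573 / 471625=0.05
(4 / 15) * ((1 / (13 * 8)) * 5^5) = 625 / 78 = 8.01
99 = 99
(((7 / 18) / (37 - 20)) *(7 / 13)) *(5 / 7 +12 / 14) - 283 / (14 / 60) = -33772681 / 27846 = -1212.84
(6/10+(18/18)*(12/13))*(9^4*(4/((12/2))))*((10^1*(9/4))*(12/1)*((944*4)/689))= 88295733504/8957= 9857735.12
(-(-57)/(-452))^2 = 0.02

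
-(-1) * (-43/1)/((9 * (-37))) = 43/333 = 0.13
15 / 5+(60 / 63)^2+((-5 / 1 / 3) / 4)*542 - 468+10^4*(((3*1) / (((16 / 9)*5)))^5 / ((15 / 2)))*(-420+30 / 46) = -5215358738041 / 1661829120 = -3138.32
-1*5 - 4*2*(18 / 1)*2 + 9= -284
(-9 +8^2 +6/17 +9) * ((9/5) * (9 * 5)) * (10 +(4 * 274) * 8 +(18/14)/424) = 45756115.34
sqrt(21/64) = sqrt(21)/8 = 0.57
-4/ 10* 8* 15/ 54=-8/ 9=-0.89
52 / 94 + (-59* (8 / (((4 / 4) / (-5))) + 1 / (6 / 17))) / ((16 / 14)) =4329901 / 2256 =1919.28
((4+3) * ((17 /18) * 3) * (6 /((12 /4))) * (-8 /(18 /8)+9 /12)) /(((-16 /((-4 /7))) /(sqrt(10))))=-12.57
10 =10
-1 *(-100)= 100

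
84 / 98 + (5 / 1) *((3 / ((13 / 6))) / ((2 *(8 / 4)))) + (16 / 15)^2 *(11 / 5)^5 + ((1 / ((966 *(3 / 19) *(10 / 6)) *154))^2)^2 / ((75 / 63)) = 1450216337527165394787526097 / 23686750032025740660000000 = 61.22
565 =565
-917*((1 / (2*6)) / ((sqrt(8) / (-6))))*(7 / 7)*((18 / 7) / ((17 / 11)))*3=38907*sqrt(2) / 68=809.16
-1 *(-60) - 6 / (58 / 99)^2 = 42.52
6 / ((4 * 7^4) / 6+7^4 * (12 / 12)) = 18 / 12005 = 0.00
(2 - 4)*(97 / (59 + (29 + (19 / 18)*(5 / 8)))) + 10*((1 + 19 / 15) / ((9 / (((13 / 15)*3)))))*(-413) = -4664900924 / 1723545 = -2706.57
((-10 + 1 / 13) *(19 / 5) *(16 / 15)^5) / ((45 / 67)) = -57398001664 / 740390625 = -77.52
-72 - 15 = -87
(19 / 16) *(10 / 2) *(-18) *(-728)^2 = -56642040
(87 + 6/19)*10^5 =8731578.95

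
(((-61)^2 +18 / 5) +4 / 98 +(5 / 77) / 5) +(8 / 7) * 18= 10093382 / 2695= 3745.23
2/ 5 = 0.40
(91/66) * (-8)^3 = -23296/33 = -705.94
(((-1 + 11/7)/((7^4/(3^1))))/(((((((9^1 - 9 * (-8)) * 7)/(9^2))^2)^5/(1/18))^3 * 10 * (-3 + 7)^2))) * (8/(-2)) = -1/7364235377644523355912030648331920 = -0.00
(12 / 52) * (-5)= -15 / 13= -1.15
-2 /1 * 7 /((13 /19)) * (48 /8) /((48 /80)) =-204.62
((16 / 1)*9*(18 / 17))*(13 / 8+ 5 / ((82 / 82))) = 17172 / 17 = 1010.12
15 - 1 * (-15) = 30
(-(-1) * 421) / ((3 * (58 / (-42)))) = -2947 / 29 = -101.62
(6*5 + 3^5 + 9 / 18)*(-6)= -1641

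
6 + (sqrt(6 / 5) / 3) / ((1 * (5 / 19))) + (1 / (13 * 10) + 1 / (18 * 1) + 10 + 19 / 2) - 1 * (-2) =19 * sqrt(30) / 75 + 32249 / 1170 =28.95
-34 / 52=-17 / 26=-0.65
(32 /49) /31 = 32 /1519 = 0.02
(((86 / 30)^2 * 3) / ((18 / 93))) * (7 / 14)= 57319 / 900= 63.69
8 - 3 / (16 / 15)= 5.19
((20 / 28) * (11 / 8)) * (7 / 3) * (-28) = -385 / 6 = -64.17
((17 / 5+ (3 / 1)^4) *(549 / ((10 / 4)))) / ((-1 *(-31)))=463356 / 775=597.88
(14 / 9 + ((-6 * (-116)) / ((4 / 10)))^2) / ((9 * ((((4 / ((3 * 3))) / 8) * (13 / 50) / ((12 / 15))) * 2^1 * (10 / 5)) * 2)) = 2328924.27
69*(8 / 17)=552 / 17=32.47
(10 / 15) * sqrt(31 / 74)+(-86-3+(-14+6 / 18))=-308 / 3+sqrt(2294) / 111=-102.24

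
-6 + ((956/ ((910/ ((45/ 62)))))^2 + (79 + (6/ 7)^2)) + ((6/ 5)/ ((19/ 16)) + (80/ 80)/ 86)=4898281532451/ 65017194970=75.34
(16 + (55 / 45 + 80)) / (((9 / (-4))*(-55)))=700 / 891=0.79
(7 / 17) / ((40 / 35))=49 / 136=0.36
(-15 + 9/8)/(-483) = 37/1288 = 0.03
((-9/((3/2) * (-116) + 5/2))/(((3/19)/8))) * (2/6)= 304/343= 0.89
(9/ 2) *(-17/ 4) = -153/ 8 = -19.12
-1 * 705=-705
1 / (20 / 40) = 2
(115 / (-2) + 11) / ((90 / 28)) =-217 / 15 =-14.47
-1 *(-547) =547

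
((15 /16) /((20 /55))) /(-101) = -165 /6464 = -0.03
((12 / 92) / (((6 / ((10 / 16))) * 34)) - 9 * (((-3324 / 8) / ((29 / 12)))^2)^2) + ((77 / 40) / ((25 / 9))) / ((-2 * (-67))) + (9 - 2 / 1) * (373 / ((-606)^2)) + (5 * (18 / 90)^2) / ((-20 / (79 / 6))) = -53511658890294411695494817651 / 6804383770143252000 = -7864291712.22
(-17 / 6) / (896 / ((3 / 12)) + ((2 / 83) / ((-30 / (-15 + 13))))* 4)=-7055 / 8924176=-0.00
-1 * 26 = -26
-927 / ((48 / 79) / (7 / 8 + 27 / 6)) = -1049673 / 128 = -8200.57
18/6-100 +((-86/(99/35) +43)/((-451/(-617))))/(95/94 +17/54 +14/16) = -9882024491/110823779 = -89.17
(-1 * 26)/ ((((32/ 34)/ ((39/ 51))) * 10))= -169/ 80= -2.11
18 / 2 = 9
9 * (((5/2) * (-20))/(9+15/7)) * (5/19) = -10.63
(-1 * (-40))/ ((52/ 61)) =46.92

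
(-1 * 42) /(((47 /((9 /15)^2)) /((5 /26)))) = -189 /3055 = -0.06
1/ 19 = 0.05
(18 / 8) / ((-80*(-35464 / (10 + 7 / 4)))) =0.00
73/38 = 1.92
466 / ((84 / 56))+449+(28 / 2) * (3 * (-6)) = 1523 / 3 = 507.67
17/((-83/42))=-714/83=-8.60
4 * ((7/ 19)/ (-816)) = -7/ 3876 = -0.00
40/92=10/23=0.43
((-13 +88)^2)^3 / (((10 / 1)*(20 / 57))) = 405791015625 / 8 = 50723876953.12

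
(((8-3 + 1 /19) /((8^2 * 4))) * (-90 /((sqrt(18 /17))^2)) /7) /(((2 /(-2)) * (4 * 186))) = 85 /263872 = 0.00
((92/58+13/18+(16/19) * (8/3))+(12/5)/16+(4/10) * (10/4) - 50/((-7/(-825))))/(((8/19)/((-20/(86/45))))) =146323.14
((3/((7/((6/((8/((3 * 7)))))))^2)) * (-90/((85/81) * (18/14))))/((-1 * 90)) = 11.26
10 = 10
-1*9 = -9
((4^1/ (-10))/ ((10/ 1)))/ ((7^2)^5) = -1/ 7061881225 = -0.00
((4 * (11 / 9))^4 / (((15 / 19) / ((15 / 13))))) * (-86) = -6124388864 / 85293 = -71804.12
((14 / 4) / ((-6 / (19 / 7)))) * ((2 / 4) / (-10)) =19 / 240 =0.08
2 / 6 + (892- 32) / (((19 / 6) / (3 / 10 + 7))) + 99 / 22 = 226559 / 114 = 1987.36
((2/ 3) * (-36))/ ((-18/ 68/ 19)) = 5168/ 3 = 1722.67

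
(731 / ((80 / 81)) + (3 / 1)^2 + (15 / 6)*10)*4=61931 / 20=3096.55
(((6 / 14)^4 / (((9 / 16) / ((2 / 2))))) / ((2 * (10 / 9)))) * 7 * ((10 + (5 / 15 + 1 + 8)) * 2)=12528 / 1715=7.30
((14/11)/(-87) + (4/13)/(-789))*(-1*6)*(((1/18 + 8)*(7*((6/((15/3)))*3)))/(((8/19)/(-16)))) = -26143544/37609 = -695.14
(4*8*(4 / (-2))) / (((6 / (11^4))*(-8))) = 58564 / 3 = 19521.33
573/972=191/324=0.59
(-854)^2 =729316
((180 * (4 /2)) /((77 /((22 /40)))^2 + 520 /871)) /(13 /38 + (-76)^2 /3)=68742 /7207290937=0.00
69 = 69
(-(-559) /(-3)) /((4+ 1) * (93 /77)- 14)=23.41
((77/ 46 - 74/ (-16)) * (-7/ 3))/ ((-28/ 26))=15067/ 1104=13.65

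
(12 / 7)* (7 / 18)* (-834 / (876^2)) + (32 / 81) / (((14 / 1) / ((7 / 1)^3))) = 9.68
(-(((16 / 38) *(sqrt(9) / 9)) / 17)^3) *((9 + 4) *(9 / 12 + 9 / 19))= -51584 / 5762403657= -0.00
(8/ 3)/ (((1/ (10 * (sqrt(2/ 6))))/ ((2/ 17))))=160 * sqrt(3)/ 153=1.81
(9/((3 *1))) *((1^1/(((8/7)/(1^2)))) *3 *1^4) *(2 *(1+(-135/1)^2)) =574119/2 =287059.50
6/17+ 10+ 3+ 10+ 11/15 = 6142/255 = 24.09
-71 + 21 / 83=-5872 / 83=-70.75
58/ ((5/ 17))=986/ 5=197.20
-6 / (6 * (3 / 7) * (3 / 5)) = -35 / 9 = -3.89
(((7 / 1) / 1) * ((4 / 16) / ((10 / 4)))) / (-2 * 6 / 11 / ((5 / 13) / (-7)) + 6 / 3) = 77 / 2404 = 0.03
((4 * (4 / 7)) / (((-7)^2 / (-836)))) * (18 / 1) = -240768 / 343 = -701.95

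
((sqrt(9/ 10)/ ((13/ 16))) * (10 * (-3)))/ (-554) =72 * sqrt(10)/ 3601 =0.06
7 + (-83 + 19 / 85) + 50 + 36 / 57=-40609 / 1615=-25.14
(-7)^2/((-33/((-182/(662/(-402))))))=-597506/3641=-164.10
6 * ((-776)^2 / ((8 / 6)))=2709792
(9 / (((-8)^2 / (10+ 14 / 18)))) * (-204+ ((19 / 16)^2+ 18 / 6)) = -4956215 / 16384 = -302.50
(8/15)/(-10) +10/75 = 2/25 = 0.08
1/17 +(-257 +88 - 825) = -16897/17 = -993.94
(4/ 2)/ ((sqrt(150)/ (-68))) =-68*sqrt(6)/ 15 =-11.10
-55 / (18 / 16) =-48.89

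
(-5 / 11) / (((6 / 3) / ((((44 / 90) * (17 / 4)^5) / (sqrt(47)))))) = -1419857 * sqrt(47) / 433152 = -22.47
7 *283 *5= 9905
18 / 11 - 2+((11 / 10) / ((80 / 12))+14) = 30363 / 2200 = 13.80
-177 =-177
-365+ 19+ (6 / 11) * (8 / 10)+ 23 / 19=-359849 / 1045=-344.35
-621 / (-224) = 621 / 224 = 2.77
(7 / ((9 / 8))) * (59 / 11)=3304 / 99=33.37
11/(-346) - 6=-6.03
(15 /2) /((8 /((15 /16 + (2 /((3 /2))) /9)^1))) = 2345 /2304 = 1.02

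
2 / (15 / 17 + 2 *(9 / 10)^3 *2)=8500 / 16143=0.53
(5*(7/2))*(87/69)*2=1015/23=44.13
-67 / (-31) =67 / 31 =2.16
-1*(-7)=7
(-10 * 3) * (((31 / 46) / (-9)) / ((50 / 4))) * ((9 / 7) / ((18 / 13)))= 403 / 2415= 0.17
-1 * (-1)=1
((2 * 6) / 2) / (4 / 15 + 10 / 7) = 315 / 89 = 3.54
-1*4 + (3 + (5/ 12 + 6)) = 65/ 12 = 5.42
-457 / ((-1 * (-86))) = -5.31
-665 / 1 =-665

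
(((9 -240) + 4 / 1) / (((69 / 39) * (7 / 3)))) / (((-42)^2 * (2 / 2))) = -0.03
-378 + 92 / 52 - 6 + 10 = -4839 / 13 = -372.23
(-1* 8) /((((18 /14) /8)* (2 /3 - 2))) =112 /3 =37.33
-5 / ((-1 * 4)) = 1.25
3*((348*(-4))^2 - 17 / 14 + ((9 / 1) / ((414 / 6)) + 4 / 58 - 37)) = 54280654347 / 9338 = 5812877.96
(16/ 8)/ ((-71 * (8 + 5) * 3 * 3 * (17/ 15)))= -10/ 47073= -0.00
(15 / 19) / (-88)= -15 / 1672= -0.01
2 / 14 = 0.14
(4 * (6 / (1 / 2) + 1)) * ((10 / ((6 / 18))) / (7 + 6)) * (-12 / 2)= -720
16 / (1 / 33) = 528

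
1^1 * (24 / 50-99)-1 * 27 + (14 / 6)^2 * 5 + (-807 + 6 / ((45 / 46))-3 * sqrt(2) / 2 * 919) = -2757 * sqrt(2) / 2-202312 / 225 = -2848.66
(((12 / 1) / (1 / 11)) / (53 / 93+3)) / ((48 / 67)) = 68541 / 1328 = 51.61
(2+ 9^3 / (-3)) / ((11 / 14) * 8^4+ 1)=-1687 / 22535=-0.07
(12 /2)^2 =36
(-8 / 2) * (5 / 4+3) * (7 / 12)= -119 / 12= -9.92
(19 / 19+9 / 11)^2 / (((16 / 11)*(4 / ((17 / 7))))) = 425 / 308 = 1.38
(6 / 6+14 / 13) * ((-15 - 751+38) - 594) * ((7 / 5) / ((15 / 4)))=-333144 / 325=-1025.06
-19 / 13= -1.46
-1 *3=-3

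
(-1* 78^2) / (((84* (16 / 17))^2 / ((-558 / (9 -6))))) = 4542213 / 25088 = 181.05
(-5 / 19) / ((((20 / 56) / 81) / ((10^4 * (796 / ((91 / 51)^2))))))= -3354041520000 / 22477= -149221049.07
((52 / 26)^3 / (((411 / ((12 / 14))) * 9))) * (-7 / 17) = -16 / 20961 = -0.00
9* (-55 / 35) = -99 / 7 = -14.14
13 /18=0.72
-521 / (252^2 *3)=-521 / 190512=-0.00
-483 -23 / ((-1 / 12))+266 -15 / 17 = 988 / 17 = 58.12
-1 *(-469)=469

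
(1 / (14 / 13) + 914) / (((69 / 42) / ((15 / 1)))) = 192135 / 23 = 8353.70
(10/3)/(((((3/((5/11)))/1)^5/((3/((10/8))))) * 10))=2500/39135393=0.00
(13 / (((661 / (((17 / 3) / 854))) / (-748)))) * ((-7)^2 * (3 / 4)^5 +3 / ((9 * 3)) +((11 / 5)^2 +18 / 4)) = -200709162797 / 97544563200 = -2.06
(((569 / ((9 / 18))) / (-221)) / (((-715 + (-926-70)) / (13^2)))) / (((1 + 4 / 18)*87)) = 44382 / 9278753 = 0.00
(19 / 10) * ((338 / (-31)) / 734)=-3211 / 113770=-0.03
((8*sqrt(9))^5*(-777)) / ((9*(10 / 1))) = -343719936 / 5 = -68743987.20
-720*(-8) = 5760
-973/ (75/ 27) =-8757/ 25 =-350.28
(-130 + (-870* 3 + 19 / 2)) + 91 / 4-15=-10891 / 4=-2722.75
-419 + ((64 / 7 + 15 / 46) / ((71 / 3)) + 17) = -9181377 / 22862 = -401.60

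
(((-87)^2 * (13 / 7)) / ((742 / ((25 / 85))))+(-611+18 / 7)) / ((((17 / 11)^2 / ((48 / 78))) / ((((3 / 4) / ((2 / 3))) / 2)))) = -57968603649 / 663471172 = -87.37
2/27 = 0.07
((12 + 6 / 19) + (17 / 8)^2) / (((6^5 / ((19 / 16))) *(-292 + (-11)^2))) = -20467 / 1361608704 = -0.00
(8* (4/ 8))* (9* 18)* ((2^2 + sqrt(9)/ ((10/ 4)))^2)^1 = 438048/ 25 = 17521.92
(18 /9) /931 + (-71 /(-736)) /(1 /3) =199775 /685216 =0.29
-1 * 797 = -797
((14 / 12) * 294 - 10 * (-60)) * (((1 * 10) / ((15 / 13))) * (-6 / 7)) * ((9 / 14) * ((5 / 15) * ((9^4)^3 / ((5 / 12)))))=-249285865515881688 / 245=-1017493328636251.79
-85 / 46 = -1.85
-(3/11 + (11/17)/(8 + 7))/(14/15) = -443/1309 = -0.34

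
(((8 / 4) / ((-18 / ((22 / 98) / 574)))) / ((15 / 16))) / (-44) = 2 / 1898505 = 0.00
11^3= 1331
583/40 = 14.58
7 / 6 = 1.17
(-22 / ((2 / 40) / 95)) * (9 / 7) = -376200 / 7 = -53742.86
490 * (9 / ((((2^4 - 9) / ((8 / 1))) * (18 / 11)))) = 3080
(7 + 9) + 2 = 18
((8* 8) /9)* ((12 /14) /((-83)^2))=128 /144669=0.00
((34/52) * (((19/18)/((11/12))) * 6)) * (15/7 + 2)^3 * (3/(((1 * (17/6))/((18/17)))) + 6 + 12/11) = 24194570892/9172163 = 2637.83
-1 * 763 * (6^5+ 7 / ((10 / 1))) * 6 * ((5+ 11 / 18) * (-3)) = 599295832.10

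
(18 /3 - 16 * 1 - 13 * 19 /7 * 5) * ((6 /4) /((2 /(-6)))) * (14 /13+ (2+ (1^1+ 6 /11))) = 7763445 /2002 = 3877.84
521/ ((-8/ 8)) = -521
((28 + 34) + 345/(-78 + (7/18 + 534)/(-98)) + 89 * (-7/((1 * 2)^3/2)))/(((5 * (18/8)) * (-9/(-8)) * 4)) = -7685126/3974697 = -1.93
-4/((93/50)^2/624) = -721.47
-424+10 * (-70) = -1124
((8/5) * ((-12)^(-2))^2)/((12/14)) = 7/77760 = 0.00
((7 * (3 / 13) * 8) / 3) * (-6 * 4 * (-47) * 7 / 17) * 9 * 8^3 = 2037547008 / 221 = 9219669.72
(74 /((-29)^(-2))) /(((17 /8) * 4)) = 124468 /17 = 7321.65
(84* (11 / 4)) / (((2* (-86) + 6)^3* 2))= -0.00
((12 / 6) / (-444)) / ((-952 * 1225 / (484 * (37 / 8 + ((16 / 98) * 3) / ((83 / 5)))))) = 18324119 / 2105863317600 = 0.00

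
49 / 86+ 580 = 49929 / 86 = 580.57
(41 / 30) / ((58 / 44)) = 451 / 435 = 1.04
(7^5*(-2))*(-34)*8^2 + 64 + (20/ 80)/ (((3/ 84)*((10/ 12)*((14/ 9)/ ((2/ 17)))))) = 6217250934/ 85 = 73144128.64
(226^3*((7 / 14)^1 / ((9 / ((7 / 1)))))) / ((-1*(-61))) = 40401116 / 549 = 73590.38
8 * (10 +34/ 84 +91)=17036/ 21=811.24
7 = 7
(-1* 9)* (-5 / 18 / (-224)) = -5 / 448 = -0.01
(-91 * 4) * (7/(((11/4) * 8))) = -1274/11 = -115.82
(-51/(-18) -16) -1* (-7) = -37/6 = -6.17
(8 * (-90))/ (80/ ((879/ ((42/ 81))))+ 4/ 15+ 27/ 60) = -341755200/ 362573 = -942.58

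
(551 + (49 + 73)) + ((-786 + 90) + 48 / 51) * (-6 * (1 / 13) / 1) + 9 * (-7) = 205706 / 221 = 930.80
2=2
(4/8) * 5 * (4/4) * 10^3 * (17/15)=8500/3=2833.33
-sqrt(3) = -1.73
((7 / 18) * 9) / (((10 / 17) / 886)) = 52717 / 10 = 5271.70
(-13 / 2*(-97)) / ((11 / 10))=573.18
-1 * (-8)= 8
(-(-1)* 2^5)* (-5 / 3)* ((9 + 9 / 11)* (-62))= 357120 / 11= 32465.45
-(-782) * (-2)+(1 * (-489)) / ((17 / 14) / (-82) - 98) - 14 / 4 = -117210197 / 75014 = -1562.51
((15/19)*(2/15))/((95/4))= 8/1805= 0.00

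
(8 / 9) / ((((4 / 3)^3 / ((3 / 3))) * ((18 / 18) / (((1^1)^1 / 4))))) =3 / 32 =0.09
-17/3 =-5.67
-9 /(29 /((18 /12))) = -0.47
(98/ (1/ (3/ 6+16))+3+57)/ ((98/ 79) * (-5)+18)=132483/ 932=142.15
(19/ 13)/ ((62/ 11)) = 209/ 806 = 0.26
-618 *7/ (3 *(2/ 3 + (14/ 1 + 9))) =-4326/ 71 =-60.93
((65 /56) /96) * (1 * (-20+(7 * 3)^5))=265465265 /5376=49379.70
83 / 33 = 2.52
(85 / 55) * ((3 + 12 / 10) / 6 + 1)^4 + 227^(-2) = 73163921353 / 5668190000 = 12.91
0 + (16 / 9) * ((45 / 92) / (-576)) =-5 / 3312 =-0.00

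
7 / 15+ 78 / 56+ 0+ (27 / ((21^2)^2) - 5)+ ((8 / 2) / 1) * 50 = 9453201 / 48020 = 196.86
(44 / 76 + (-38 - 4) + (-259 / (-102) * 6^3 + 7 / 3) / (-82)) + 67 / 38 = -1842433 / 39729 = -46.38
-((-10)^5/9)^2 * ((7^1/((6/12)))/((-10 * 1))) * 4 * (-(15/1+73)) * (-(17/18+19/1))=884576000000000/729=1213410150891.63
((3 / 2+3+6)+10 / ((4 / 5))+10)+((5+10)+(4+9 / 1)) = 61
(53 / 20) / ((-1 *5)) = -53 / 100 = -0.53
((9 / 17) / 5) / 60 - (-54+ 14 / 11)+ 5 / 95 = 18753327 / 355300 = 52.78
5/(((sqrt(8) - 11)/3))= -165/113 - 30 * sqrt(2)/113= -1.84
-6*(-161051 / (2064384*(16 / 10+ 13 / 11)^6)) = 4457994853296875 / 4413547641987219456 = 0.00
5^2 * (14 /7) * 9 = 450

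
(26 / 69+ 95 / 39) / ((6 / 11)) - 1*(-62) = 120479 / 1794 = 67.16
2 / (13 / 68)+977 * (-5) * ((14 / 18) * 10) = -4444126 / 117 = -37983.98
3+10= 13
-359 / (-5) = 359 / 5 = 71.80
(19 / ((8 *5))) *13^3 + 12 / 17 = 710111 / 680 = 1044.28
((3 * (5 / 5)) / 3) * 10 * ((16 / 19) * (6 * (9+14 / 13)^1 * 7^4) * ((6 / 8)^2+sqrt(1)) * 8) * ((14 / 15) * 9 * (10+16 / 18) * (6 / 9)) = 690458451200 / 741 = 931792781.65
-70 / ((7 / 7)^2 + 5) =-35 / 3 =-11.67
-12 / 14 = -6 / 7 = -0.86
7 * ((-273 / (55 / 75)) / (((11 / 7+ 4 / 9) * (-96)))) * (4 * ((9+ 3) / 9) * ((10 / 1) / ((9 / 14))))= 1560650 / 1397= 1117.14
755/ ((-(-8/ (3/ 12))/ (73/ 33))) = 52.19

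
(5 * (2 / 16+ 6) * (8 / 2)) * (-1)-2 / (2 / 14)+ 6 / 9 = -815 / 6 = -135.83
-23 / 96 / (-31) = 23 / 2976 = 0.01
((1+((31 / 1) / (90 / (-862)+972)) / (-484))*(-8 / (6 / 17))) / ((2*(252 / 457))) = -1574993420243 / 76636214424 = -20.55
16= 16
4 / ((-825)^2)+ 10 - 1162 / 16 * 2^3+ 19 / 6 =-567.83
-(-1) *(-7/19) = -7/19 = -0.37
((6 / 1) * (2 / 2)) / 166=3 / 83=0.04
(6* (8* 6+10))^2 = 121104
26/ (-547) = -26/ 547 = -0.05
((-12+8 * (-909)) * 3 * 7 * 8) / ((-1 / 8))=9789696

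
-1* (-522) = 522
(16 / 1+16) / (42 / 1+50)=0.35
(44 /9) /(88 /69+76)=253 /3999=0.06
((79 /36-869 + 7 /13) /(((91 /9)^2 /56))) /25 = -7297434 /384475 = -18.98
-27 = -27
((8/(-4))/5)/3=-2/15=-0.13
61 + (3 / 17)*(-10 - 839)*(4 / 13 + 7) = -228484 / 221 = -1033.86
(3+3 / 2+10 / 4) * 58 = 406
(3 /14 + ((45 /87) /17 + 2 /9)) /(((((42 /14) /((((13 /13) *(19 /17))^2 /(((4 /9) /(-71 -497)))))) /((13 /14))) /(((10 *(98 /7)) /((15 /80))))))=-1546328482400 /8976051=-172272.69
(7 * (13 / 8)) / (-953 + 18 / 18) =-13 / 1088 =-0.01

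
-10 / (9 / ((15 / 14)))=-25 / 21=-1.19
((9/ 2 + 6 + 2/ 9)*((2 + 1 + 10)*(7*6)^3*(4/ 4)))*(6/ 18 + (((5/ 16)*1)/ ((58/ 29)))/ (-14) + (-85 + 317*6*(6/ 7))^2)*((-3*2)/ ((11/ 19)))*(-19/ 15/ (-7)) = -20348050646943331/ 440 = -46245569652143.93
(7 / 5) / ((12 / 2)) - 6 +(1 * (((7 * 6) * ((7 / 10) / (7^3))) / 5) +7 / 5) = -4567 / 1050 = -4.35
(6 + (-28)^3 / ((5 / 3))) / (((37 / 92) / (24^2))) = -3488251392 / 185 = -18855412.93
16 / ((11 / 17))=272 / 11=24.73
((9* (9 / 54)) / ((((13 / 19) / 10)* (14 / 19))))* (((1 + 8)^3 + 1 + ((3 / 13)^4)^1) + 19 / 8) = 906143647005 / 41584816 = 21790.25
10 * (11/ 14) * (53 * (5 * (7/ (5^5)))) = 583/ 125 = 4.66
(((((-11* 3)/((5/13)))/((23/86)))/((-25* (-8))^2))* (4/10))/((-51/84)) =129129/24437500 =0.01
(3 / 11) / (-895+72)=-3 / 9053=-0.00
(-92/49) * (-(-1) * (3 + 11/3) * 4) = -50.07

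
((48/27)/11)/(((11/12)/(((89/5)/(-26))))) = -2848/23595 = -0.12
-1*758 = -758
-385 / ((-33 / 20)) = 700 / 3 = 233.33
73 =73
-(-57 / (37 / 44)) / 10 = 1254 / 185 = 6.78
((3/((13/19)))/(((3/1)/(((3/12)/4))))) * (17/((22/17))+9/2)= 1843/1144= 1.61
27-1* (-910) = 937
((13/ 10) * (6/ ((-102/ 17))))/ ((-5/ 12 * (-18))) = -13/ 75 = -0.17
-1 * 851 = -851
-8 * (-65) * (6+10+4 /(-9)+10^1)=119600 /9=13288.89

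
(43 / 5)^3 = 79507 / 125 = 636.06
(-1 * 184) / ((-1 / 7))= 1288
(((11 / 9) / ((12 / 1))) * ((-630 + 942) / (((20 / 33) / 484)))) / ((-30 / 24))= -1522664 / 75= -20302.19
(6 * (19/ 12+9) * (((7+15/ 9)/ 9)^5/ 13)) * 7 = 406251664/ 14348907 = 28.31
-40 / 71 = -0.56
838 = 838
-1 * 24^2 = -576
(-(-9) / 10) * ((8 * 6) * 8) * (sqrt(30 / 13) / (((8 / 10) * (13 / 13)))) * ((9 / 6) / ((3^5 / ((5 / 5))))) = 8 * sqrt(390) / 39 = 4.05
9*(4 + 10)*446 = 56196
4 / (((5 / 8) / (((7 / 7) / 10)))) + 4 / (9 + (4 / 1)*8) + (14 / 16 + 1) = 21423 / 8200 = 2.61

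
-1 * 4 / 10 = -2 / 5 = -0.40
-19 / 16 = -1.19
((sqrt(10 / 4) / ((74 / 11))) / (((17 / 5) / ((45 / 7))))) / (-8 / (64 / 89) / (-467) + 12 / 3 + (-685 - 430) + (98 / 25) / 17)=-5253750 * sqrt(10) / 41525748943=-0.00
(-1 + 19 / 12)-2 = -17 / 12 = -1.42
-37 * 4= -148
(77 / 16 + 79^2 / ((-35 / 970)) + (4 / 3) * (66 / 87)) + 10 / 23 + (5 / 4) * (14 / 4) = -38761116907 / 224112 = -172954.22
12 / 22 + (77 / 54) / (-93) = 0.53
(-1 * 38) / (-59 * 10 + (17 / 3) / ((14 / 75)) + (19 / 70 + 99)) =1330 / 16113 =0.08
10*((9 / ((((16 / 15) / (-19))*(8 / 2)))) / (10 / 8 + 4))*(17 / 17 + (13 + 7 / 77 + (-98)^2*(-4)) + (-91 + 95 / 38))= 3620022975 / 1232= 2938330.34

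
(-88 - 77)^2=27225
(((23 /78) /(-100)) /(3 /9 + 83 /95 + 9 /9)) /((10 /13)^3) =-73853 /25160000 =-0.00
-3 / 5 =-0.60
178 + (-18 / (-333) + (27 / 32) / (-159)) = 11172915 / 62752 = 178.05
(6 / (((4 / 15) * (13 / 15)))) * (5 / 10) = 675 / 52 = 12.98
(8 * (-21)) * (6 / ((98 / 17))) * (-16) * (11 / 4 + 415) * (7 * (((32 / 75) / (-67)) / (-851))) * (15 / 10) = 130899456 / 1425425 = 91.83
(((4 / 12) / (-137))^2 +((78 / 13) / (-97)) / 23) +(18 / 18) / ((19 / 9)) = 3372550154 / 7160392269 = 0.47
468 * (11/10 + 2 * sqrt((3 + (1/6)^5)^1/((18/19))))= 2574/5 + 13 * sqrt(1329753)/9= 2180.46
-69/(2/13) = -897/2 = -448.50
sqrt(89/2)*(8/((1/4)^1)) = 213.47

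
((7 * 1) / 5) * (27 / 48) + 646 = 51743 / 80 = 646.79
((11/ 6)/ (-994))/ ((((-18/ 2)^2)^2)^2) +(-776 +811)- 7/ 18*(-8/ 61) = 548918642592517/ 15660569286684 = 35.05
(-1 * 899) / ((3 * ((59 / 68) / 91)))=-5563012 / 177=-31429.45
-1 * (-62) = 62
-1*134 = -134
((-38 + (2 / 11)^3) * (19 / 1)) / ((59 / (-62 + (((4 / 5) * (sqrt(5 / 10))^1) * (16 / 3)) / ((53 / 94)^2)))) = 59571460 / 78529- 54335320832 * sqrt(2) / 661763883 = 642.48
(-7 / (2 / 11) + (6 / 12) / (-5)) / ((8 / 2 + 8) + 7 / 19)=-3.12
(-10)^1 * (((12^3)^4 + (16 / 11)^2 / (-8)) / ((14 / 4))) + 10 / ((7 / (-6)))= -21576963084786140 / 847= -25474572709310.67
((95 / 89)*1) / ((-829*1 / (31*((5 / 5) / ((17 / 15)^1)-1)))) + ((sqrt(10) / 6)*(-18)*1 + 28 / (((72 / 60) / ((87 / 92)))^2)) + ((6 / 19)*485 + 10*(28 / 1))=441.06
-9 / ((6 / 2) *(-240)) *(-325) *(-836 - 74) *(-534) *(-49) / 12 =128976575 / 16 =8061035.94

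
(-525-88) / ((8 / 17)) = -10421 / 8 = -1302.62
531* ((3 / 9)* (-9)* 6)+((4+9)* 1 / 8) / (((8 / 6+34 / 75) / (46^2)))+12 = -2042553 / 268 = -7621.47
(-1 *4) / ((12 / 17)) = -17 / 3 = -5.67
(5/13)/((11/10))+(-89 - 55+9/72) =-164193/1144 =-143.53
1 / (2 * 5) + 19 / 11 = 201 / 110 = 1.83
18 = 18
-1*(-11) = 11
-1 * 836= -836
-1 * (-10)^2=-100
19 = 19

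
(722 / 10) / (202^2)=361 / 204020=0.00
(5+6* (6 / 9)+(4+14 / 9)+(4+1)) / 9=176 / 81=2.17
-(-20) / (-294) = -10 / 147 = -0.07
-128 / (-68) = 32 / 17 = 1.88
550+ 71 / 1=621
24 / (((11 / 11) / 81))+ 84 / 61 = 118668 / 61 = 1945.38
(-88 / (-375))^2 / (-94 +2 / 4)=-1408 / 2390625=-0.00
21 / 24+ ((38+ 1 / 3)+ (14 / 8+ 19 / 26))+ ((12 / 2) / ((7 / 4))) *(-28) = -16945 / 312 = -54.31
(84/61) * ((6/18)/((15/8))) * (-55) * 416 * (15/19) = -5125120/1159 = -4422.02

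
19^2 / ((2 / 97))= 35017 / 2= 17508.50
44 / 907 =0.05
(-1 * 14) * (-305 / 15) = 854 / 3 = 284.67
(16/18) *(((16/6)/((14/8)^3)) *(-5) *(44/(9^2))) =-901120/750141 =-1.20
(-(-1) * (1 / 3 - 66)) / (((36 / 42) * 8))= -1379 / 144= -9.58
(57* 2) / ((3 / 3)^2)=114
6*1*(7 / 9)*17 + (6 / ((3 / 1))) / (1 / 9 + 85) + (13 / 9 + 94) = 602540 / 3447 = 174.80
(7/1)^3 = 343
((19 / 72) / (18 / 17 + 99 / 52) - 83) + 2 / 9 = -3898111 / 47142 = -82.69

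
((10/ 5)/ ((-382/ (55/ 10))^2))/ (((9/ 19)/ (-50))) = -57475/ 1313316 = -0.04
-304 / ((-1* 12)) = 76 / 3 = 25.33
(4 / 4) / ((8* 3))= 0.04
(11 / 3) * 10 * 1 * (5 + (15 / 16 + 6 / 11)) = 237.71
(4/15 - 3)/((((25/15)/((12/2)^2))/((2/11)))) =-2952/275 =-10.73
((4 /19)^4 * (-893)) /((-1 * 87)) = 12032 /596733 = 0.02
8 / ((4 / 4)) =8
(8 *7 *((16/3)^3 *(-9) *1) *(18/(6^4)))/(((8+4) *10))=-3584/405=-8.85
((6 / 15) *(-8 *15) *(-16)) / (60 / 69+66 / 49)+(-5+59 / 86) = 36754669 / 107414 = 342.18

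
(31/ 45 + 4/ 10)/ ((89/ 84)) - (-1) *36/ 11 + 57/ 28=2605301/ 411180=6.34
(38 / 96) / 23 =0.02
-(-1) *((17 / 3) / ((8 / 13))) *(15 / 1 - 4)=101.29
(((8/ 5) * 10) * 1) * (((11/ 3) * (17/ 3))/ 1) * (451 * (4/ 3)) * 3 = 599729.78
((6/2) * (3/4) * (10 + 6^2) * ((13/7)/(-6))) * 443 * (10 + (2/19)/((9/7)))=-143080.12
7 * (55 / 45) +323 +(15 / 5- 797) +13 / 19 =-78961 / 171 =-461.76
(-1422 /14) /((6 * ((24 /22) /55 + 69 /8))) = -191180 /97629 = -1.96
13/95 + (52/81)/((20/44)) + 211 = 1635566/7695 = 212.55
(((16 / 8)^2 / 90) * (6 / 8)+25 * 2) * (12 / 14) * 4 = 6004 / 35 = 171.54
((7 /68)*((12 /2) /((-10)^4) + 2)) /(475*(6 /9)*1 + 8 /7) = 1470441 /2269160000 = 0.00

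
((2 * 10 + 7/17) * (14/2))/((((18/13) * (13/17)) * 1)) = 2429/18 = 134.94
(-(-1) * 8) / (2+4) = 4 / 3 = 1.33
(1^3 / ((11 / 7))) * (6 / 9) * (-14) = -196 / 33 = -5.94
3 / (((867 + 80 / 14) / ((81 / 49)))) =243 / 42763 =0.01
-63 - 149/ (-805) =-50566/ 805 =-62.81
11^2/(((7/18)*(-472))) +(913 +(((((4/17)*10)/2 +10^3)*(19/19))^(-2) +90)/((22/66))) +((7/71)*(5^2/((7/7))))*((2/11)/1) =110516584313042151/93437282061200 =1182.79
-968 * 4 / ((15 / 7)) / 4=-6776 / 15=-451.73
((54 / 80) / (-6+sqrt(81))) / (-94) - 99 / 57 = -124251 / 71440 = -1.74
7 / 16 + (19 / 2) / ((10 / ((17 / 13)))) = 1.68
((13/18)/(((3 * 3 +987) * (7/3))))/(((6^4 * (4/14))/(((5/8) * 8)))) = 65/15489792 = 0.00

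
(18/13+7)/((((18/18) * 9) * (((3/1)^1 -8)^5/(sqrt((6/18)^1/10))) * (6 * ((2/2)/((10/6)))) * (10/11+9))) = -11 * sqrt(30)/39487500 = -0.00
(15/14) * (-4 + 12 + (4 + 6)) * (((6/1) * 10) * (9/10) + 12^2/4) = 12150/7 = 1735.71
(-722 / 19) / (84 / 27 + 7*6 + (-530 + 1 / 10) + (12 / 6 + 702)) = -3420 / 19729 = -0.17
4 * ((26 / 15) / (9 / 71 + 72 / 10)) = 7384 / 7803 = 0.95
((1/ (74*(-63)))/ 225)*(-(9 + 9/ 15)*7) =8/ 124875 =0.00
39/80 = 0.49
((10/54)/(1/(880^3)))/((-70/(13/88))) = -50336000/189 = -266328.04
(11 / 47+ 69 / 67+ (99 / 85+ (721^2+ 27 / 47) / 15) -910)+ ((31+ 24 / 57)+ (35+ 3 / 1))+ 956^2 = 14459792048956 / 15256905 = 947753.95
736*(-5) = -3680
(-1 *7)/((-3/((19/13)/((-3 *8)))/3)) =-133/312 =-0.43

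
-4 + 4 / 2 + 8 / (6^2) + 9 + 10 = 155 / 9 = 17.22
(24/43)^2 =576/1849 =0.31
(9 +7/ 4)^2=115.56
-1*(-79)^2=-6241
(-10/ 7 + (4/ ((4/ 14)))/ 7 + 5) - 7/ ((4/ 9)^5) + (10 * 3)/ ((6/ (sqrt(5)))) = -2853465/ 7168 + 5 * sqrt(5) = -386.90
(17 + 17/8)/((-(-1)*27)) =17/24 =0.71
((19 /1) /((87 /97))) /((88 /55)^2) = 46075 /5568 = 8.27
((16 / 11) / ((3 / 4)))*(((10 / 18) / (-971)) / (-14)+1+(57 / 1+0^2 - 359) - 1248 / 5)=-10778192416 / 10093545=-1067.83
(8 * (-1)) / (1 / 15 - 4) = 120 / 59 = 2.03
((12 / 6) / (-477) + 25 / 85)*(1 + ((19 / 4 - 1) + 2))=7053 / 3604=1.96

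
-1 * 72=-72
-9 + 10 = 1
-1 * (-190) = 190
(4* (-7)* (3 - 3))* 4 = 0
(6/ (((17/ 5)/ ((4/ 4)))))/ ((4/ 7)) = 105/ 34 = 3.09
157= 157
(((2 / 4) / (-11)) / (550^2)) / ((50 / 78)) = -0.00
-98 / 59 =-1.66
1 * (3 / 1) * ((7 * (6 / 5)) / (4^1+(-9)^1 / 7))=882 / 95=9.28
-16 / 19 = -0.84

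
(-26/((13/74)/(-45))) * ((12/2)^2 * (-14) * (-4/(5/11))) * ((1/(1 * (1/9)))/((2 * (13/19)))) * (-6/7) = -2164745088/13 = -166518852.92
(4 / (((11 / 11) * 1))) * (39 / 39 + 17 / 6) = 46 / 3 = 15.33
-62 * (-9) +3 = 561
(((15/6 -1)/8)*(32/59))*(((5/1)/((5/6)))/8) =0.08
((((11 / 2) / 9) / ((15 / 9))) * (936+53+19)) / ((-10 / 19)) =-702.24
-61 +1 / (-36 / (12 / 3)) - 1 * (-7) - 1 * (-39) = -136 / 9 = -15.11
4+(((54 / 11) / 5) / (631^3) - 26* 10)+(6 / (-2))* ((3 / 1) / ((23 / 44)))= -86833427440178 / 317818082615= -273.22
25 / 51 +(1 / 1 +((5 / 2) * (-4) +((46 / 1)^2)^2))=228349822 / 51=4477447.49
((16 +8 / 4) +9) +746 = 773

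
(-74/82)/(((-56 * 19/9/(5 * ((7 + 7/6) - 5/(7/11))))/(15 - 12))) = 21645/610736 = 0.04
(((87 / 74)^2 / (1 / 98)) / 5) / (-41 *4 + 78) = -370881 / 1177340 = -0.32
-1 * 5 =-5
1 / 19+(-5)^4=11876 / 19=625.05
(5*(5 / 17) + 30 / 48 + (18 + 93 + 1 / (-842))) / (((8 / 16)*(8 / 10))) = 32376665 / 114512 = 282.74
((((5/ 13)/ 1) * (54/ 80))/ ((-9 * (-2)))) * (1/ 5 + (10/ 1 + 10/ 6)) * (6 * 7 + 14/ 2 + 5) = 2403/ 260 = 9.24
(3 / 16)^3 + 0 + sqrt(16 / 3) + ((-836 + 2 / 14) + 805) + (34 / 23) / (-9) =-28.71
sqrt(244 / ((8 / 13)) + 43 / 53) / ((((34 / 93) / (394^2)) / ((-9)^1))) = -32483133* sqrt(4464190) / 901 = -76173595.34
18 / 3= 6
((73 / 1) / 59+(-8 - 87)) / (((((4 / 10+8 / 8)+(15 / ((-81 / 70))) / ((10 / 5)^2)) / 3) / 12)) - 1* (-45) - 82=1796.75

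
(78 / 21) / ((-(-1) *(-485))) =-26 / 3395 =-0.01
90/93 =30/31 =0.97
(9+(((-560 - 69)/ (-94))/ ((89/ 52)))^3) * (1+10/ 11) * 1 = 105685849463187/ 805111961357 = 131.27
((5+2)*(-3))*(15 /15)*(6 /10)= -63 /5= -12.60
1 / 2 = 0.50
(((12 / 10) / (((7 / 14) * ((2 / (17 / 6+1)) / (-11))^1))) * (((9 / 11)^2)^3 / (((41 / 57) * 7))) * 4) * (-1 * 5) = 60.29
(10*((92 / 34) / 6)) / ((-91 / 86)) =-19780 / 4641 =-4.26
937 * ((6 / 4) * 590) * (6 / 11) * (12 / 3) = 19901880 / 11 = 1809261.82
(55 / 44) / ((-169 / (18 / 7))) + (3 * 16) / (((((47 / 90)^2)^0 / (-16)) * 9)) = -605831 / 7098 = -85.35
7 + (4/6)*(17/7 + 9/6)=202/21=9.62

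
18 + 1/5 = 91/5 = 18.20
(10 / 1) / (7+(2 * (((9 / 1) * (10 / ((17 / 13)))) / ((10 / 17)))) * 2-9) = 5 / 233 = 0.02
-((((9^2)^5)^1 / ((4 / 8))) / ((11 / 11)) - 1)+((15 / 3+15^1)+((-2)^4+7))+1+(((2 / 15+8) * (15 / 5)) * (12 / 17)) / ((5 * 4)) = -2963766721359 / 425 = -6973568756.14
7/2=3.50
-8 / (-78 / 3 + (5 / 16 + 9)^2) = -2048 / 15545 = -0.13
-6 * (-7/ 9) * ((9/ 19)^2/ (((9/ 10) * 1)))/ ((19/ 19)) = 420/ 361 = 1.16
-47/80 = -0.59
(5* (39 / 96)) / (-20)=-13 / 128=-0.10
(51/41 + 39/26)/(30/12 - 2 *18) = -225/2747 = -0.08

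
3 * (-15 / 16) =-45 / 16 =-2.81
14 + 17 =31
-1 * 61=-61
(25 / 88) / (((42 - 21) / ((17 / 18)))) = 425 / 33264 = 0.01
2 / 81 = 0.02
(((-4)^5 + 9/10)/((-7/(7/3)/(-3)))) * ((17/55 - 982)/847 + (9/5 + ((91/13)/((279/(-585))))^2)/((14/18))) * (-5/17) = 127391106950263/1522118290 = 83693.30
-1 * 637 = -637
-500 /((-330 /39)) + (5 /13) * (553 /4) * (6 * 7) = 655615 /286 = 2292.36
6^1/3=2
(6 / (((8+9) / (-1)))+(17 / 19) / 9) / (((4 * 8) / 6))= -737 / 15504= -0.05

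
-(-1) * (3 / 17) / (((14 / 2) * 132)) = 1 / 5236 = 0.00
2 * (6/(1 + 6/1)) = 12/7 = 1.71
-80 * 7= -560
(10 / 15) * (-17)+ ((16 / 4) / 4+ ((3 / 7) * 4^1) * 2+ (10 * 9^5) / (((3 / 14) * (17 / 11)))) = 636545755 / 357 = 1783041.33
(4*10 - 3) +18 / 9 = 39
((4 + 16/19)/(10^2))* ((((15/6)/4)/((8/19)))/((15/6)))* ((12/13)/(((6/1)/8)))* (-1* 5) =-0.18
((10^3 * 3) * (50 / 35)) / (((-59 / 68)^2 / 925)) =128316000000 / 24367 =5265974.47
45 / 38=1.18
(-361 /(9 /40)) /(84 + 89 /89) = -2888 /153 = -18.88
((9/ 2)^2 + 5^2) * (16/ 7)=724/ 7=103.43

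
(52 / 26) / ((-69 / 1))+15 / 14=1007 / 966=1.04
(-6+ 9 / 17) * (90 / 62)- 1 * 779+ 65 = -721.94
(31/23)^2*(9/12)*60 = 43245/529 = 81.75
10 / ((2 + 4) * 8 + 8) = 5 / 28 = 0.18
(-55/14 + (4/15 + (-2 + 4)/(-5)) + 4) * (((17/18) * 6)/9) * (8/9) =-884/25515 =-0.03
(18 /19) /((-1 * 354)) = -3 /1121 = -0.00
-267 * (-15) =4005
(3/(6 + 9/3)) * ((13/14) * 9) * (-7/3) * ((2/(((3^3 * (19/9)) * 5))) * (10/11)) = -26/627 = -0.04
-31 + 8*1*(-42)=-367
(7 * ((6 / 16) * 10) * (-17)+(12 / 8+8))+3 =-1735 / 4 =-433.75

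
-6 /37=-0.16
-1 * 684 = -684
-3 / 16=-0.19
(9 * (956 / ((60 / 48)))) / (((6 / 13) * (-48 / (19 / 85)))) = -59033 / 850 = -69.45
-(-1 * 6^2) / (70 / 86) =1548 / 35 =44.23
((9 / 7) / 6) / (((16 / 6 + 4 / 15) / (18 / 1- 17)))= 0.07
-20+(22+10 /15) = 8 /3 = 2.67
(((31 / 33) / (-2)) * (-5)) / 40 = 31 / 528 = 0.06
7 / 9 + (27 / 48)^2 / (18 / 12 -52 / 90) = 107173 / 95616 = 1.12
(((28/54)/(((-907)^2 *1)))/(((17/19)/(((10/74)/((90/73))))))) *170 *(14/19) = 0.00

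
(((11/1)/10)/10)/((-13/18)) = -99/650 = -0.15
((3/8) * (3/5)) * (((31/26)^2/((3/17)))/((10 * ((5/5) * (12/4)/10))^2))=16337/81120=0.20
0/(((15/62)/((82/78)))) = 0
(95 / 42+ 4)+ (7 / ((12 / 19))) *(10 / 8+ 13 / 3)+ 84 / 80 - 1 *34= 177377 / 5040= 35.19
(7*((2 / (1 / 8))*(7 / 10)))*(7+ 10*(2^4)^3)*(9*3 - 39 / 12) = 76280554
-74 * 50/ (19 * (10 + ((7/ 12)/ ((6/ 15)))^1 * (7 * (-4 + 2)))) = 1776/ 95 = 18.69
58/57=1.02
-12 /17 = -0.71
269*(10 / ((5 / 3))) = 1614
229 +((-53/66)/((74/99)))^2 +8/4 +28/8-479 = -5330247/21904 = -243.35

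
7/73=0.10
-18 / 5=-3.60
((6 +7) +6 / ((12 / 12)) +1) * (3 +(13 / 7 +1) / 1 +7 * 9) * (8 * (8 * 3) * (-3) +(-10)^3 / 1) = -15192640 / 7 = -2170377.14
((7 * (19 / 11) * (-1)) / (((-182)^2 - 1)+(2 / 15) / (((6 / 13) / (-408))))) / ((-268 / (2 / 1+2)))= 1995 / 364871749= 0.00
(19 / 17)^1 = 19 / 17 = 1.12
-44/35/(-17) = 44/595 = 0.07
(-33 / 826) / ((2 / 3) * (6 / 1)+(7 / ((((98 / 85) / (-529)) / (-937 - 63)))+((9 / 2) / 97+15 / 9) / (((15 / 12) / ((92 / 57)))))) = -2736855 / 220021589770288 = -0.00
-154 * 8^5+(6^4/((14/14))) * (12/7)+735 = -35303207/7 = -5043315.29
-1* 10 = -10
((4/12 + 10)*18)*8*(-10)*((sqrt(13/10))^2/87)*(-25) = 161200/29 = 5558.62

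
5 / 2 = 2.50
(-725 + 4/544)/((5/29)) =-2859371/680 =-4204.96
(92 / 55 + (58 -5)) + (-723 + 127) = -541.33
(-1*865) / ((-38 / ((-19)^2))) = 16435 / 2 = 8217.50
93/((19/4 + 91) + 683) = 0.12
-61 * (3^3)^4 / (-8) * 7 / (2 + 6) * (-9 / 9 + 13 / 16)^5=-55142849601 / 67108864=-821.69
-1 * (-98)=98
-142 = -142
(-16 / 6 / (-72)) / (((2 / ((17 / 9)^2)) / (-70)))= -4.63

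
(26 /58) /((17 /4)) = 52 /493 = 0.11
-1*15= -15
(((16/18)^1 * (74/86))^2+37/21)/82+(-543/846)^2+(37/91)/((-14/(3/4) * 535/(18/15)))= 10182298848567778/23113447157229975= 0.44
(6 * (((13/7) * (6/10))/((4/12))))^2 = 492804/1225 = 402.29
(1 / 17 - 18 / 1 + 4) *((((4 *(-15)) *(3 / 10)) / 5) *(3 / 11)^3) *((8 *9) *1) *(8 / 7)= 66344832 / 791945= 83.77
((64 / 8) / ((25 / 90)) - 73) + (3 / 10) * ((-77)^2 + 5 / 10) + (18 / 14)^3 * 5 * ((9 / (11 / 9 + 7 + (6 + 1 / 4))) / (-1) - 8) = 5872276379 / 3574060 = 1643.03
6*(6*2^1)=72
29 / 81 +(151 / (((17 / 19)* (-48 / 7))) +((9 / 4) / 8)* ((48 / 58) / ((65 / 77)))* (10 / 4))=-195725515 / 8306064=-23.56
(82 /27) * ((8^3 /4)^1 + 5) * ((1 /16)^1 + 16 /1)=1401421 /216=6488.06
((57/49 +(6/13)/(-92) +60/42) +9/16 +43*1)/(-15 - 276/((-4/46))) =10818139/740520144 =0.01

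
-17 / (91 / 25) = -425 / 91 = -4.67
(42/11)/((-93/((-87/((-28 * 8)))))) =-87/5456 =-0.02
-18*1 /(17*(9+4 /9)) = -162 /1445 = -0.11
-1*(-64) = 64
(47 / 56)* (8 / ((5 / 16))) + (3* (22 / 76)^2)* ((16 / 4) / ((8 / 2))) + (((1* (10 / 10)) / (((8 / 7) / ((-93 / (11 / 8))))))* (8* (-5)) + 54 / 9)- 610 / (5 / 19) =42812843 / 555940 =77.01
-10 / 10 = -1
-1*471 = -471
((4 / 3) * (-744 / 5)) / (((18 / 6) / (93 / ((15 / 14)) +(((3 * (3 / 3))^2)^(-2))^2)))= -2824699168 / 492075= -5740.38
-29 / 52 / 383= -0.00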